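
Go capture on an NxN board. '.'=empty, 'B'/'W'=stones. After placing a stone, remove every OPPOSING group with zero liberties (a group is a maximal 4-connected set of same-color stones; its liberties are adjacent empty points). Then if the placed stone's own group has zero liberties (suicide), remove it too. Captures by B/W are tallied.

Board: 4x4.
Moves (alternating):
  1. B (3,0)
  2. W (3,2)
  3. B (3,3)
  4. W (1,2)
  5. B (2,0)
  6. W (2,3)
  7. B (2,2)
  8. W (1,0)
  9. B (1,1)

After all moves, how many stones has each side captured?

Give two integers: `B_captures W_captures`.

Move 1: B@(3,0) -> caps B=0 W=0
Move 2: W@(3,2) -> caps B=0 W=0
Move 3: B@(3,3) -> caps B=0 W=0
Move 4: W@(1,2) -> caps B=0 W=0
Move 5: B@(2,0) -> caps B=0 W=0
Move 6: W@(2,3) -> caps B=0 W=1
Move 7: B@(2,2) -> caps B=0 W=1
Move 8: W@(1,0) -> caps B=0 W=1
Move 9: B@(1,1) -> caps B=0 W=1

Answer: 0 1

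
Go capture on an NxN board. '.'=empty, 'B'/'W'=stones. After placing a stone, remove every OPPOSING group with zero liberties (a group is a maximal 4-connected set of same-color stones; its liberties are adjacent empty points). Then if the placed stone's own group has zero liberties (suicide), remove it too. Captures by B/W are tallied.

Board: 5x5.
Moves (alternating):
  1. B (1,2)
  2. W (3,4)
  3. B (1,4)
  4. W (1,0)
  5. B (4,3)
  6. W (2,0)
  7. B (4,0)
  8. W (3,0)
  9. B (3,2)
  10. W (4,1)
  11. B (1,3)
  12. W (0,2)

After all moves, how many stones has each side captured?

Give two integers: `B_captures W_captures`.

Answer: 0 1

Derivation:
Move 1: B@(1,2) -> caps B=0 W=0
Move 2: W@(3,4) -> caps B=0 W=0
Move 3: B@(1,4) -> caps B=0 W=0
Move 4: W@(1,0) -> caps B=0 W=0
Move 5: B@(4,3) -> caps B=0 W=0
Move 6: W@(2,0) -> caps B=0 W=0
Move 7: B@(4,0) -> caps B=0 W=0
Move 8: W@(3,0) -> caps B=0 W=0
Move 9: B@(3,2) -> caps B=0 W=0
Move 10: W@(4,1) -> caps B=0 W=1
Move 11: B@(1,3) -> caps B=0 W=1
Move 12: W@(0,2) -> caps B=0 W=1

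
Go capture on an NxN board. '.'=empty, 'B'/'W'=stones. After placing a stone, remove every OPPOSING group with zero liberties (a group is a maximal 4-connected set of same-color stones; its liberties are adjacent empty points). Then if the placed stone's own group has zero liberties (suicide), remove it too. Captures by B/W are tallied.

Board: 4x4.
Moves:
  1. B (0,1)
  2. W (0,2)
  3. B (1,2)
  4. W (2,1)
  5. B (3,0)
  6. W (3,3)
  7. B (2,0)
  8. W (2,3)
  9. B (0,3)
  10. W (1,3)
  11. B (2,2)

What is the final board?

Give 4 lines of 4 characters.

Answer: .B.B
..BW
BWBW
B..W

Derivation:
Move 1: B@(0,1) -> caps B=0 W=0
Move 2: W@(0,2) -> caps B=0 W=0
Move 3: B@(1,2) -> caps B=0 W=0
Move 4: W@(2,1) -> caps B=0 W=0
Move 5: B@(3,0) -> caps B=0 W=0
Move 6: W@(3,3) -> caps B=0 W=0
Move 7: B@(2,0) -> caps B=0 W=0
Move 8: W@(2,3) -> caps B=0 W=0
Move 9: B@(0,3) -> caps B=1 W=0
Move 10: W@(1,3) -> caps B=1 W=0
Move 11: B@(2,2) -> caps B=1 W=0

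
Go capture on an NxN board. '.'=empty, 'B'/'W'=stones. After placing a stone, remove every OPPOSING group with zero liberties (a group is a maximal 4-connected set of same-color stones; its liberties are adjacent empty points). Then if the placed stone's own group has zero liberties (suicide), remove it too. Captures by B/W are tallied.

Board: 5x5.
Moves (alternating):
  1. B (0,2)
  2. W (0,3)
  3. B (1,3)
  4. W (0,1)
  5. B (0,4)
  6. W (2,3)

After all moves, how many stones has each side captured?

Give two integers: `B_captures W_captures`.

Answer: 1 0

Derivation:
Move 1: B@(0,2) -> caps B=0 W=0
Move 2: W@(0,3) -> caps B=0 W=0
Move 3: B@(1,3) -> caps B=0 W=0
Move 4: W@(0,1) -> caps B=0 W=0
Move 5: B@(0,4) -> caps B=1 W=0
Move 6: W@(2,3) -> caps B=1 W=0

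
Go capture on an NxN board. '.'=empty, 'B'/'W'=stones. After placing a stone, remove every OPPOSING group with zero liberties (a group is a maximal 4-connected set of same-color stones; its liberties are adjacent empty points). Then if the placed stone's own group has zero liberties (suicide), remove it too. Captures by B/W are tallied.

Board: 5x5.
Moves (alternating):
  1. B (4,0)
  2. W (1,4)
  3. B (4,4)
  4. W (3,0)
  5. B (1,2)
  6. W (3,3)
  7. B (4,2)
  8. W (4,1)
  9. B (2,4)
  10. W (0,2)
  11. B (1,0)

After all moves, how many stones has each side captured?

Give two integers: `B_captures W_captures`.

Move 1: B@(4,0) -> caps B=0 W=0
Move 2: W@(1,4) -> caps B=0 W=0
Move 3: B@(4,4) -> caps B=0 W=0
Move 4: W@(3,0) -> caps B=0 W=0
Move 5: B@(1,2) -> caps B=0 W=0
Move 6: W@(3,3) -> caps B=0 W=0
Move 7: B@(4,2) -> caps B=0 W=0
Move 8: W@(4,1) -> caps B=0 W=1
Move 9: B@(2,4) -> caps B=0 W=1
Move 10: W@(0,2) -> caps B=0 W=1
Move 11: B@(1,0) -> caps B=0 W=1

Answer: 0 1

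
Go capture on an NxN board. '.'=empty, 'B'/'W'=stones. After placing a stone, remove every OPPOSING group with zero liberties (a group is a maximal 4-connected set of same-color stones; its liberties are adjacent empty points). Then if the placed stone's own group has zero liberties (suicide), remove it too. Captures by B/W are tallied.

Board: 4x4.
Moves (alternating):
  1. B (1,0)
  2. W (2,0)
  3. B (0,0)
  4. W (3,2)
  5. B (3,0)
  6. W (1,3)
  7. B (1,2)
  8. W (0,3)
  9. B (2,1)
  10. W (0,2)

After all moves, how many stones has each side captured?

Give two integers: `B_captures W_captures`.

Move 1: B@(1,0) -> caps B=0 W=0
Move 2: W@(2,0) -> caps B=0 W=0
Move 3: B@(0,0) -> caps B=0 W=0
Move 4: W@(3,2) -> caps B=0 W=0
Move 5: B@(3,0) -> caps B=0 W=0
Move 6: W@(1,3) -> caps B=0 W=0
Move 7: B@(1,2) -> caps B=0 W=0
Move 8: W@(0,3) -> caps B=0 W=0
Move 9: B@(2,1) -> caps B=1 W=0
Move 10: W@(0,2) -> caps B=1 W=0

Answer: 1 0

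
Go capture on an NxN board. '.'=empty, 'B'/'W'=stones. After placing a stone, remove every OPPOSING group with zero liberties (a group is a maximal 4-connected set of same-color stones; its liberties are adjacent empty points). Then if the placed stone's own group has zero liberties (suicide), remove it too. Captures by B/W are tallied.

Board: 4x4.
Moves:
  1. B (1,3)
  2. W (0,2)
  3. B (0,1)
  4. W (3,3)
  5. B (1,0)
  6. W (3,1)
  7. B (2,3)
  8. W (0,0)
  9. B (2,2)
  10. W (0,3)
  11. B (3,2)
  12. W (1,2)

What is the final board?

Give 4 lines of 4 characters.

Move 1: B@(1,3) -> caps B=0 W=0
Move 2: W@(0,2) -> caps B=0 W=0
Move 3: B@(0,1) -> caps B=0 W=0
Move 4: W@(3,3) -> caps B=0 W=0
Move 5: B@(1,0) -> caps B=0 W=0
Move 6: W@(3,1) -> caps B=0 W=0
Move 7: B@(2,3) -> caps B=0 W=0
Move 8: W@(0,0) -> caps B=0 W=0
Move 9: B@(2,2) -> caps B=0 W=0
Move 10: W@(0,3) -> caps B=0 W=0
Move 11: B@(3,2) -> caps B=1 W=0
Move 12: W@(1,2) -> caps B=1 W=0

Answer: .BWW
B.WB
..BB
.WB.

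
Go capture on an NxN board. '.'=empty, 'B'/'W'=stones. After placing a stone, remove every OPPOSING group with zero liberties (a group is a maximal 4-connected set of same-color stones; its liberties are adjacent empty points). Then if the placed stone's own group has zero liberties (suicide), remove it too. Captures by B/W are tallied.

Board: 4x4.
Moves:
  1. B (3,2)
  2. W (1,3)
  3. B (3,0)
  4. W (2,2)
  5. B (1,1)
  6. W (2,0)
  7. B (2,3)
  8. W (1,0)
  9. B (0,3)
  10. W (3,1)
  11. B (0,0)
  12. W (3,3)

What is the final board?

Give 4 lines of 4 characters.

Answer: B..B
WB.W
W.W.
.W.W

Derivation:
Move 1: B@(3,2) -> caps B=0 W=0
Move 2: W@(1,3) -> caps B=0 W=0
Move 3: B@(3,0) -> caps B=0 W=0
Move 4: W@(2,2) -> caps B=0 W=0
Move 5: B@(1,1) -> caps B=0 W=0
Move 6: W@(2,0) -> caps B=0 W=0
Move 7: B@(2,3) -> caps B=0 W=0
Move 8: W@(1,0) -> caps B=0 W=0
Move 9: B@(0,3) -> caps B=0 W=0
Move 10: W@(3,1) -> caps B=0 W=1
Move 11: B@(0,0) -> caps B=0 W=1
Move 12: W@(3,3) -> caps B=0 W=3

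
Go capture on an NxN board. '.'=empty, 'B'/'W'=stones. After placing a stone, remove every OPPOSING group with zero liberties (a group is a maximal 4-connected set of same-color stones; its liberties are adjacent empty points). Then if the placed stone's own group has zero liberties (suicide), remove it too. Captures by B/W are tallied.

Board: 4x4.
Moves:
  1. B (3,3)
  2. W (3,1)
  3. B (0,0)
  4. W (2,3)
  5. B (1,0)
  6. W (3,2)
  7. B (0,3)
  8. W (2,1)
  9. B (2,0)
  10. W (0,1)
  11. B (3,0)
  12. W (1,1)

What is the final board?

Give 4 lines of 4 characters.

Answer: .W.B
.W..
.W.W
.WW.

Derivation:
Move 1: B@(3,3) -> caps B=0 W=0
Move 2: W@(3,1) -> caps B=0 W=0
Move 3: B@(0,0) -> caps B=0 W=0
Move 4: W@(2,3) -> caps B=0 W=0
Move 5: B@(1,0) -> caps B=0 W=0
Move 6: W@(3,2) -> caps B=0 W=1
Move 7: B@(0,3) -> caps B=0 W=1
Move 8: W@(2,1) -> caps B=0 W=1
Move 9: B@(2,0) -> caps B=0 W=1
Move 10: W@(0,1) -> caps B=0 W=1
Move 11: B@(3,0) -> caps B=0 W=1
Move 12: W@(1,1) -> caps B=0 W=5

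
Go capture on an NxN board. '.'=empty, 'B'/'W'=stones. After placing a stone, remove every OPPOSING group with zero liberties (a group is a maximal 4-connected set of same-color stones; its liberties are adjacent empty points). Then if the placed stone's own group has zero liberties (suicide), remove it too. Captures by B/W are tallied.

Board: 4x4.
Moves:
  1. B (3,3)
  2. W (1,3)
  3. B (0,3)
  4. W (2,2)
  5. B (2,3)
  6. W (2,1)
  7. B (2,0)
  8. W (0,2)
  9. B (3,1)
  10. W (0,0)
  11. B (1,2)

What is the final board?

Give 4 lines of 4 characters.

Move 1: B@(3,3) -> caps B=0 W=0
Move 2: W@(1,3) -> caps B=0 W=0
Move 3: B@(0,3) -> caps B=0 W=0
Move 4: W@(2,2) -> caps B=0 W=0
Move 5: B@(2,3) -> caps B=0 W=0
Move 6: W@(2,1) -> caps B=0 W=0
Move 7: B@(2,0) -> caps B=0 W=0
Move 8: W@(0,2) -> caps B=0 W=1
Move 9: B@(3,1) -> caps B=0 W=1
Move 10: W@(0,0) -> caps B=0 W=1
Move 11: B@(1,2) -> caps B=0 W=1

Answer: W.W.
..BW
BWWB
.B.B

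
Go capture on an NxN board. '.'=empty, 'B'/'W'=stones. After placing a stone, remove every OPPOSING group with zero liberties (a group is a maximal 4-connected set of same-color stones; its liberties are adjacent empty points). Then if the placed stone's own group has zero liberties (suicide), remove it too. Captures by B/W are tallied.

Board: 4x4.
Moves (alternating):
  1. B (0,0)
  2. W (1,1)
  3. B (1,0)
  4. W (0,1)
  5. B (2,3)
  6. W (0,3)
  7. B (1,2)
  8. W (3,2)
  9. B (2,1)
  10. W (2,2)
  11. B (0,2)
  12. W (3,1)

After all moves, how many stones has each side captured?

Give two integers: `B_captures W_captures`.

Answer: 2 0

Derivation:
Move 1: B@(0,0) -> caps B=0 W=0
Move 2: W@(1,1) -> caps B=0 W=0
Move 3: B@(1,0) -> caps B=0 W=0
Move 4: W@(0,1) -> caps B=0 W=0
Move 5: B@(2,3) -> caps B=0 W=0
Move 6: W@(0,3) -> caps B=0 W=0
Move 7: B@(1,2) -> caps B=0 W=0
Move 8: W@(3,2) -> caps B=0 W=0
Move 9: B@(2,1) -> caps B=0 W=0
Move 10: W@(2,2) -> caps B=0 W=0
Move 11: B@(0,2) -> caps B=2 W=0
Move 12: W@(3,1) -> caps B=2 W=0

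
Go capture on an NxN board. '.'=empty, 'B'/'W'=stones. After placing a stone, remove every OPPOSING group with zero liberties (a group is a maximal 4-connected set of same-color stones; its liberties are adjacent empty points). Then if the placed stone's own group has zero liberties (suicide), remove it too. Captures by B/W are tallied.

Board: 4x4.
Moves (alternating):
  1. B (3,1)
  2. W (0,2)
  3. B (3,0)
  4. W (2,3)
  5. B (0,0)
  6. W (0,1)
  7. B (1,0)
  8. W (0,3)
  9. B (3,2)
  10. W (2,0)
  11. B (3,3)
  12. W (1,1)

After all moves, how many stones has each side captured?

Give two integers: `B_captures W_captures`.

Move 1: B@(3,1) -> caps B=0 W=0
Move 2: W@(0,2) -> caps B=0 W=0
Move 3: B@(3,0) -> caps B=0 W=0
Move 4: W@(2,3) -> caps B=0 W=0
Move 5: B@(0,0) -> caps B=0 W=0
Move 6: W@(0,1) -> caps B=0 W=0
Move 7: B@(1,0) -> caps B=0 W=0
Move 8: W@(0,3) -> caps B=0 W=0
Move 9: B@(3,2) -> caps B=0 W=0
Move 10: W@(2,0) -> caps B=0 W=0
Move 11: B@(3,3) -> caps B=0 W=0
Move 12: W@(1,1) -> caps B=0 W=2

Answer: 0 2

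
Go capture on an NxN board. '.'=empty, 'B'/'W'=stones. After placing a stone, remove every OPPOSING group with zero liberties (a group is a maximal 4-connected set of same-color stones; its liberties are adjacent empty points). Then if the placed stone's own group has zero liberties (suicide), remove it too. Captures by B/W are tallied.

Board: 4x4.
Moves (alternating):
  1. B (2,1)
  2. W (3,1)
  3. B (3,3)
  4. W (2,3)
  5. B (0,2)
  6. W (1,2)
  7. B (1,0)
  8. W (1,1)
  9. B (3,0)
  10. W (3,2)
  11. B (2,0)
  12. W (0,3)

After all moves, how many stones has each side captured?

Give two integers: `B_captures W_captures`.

Move 1: B@(2,1) -> caps B=0 W=0
Move 2: W@(3,1) -> caps B=0 W=0
Move 3: B@(3,3) -> caps B=0 W=0
Move 4: W@(2,3) -> caps B=0 W=0
Move 5: B@(0,2) -> caps B=0 W=0
Move 6: W@(1,2) -> caps B=0 W=0
Move 7: B@(1,0) -> caps B=0 W=0
Move 8: W@(1,1) -> caps B=0 W=0
Move 9: B@(3,0) -> caps B=0 W=0
Move 10: W@(3,2) -> caps B=0 W=1
Move 11: B@(2,0) -> caps B=0 W=1
Move 12: W@(0,3) -> caps B=0 W=1

Answer: 0 1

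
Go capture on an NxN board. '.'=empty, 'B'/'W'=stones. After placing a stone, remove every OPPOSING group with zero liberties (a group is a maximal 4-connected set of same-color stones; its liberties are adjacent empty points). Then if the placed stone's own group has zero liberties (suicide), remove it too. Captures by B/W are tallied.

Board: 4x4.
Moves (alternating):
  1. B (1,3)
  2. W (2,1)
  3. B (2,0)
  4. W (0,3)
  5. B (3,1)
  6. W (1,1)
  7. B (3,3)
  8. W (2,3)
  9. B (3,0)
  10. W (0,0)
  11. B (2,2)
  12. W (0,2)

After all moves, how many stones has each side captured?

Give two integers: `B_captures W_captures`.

Answer: 1 0

Derivation:
Move 1: B@(1,3) -> caps B=0 W=0
Move 2: W@(2,1) -> caps B=0 W=0
Move 3: B@(2,0) -> caps B=0 W=0
Move 4: W@(0,3) -> caps B=0 W=0
Move 5: B@(3,1) -> caps B=0 W=0
Move 6: W@(1,1) -> caps B=0 W=0
Move 7: B@(3,3) -> caps B=0 W=0
Move 8: W@(2,3) -> caps B=0 W=0
Move 9: B@(3,0) -> caps B=0 W=0
Move 10: W@(0,0) -> caps B=0 W=0
Move 11: B@(2,2) -> caps B=1 W=0
Move 12: W@(0,2) -> caps B=1 W=0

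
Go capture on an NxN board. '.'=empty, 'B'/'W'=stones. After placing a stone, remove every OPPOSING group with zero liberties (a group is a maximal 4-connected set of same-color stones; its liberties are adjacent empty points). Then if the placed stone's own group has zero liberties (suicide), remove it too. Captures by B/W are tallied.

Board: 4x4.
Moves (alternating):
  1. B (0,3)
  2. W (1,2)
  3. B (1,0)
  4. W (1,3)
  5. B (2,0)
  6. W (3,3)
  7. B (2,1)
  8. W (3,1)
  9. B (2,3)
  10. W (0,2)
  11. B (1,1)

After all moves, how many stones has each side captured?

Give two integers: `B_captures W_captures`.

Move 1: B@(0,3) -> caps B=0 W=0
Move 2: W@(1,2) -> caps B=0 W=0
Move 3: B@(1,0) -> caps B=0 W=0
Move 4: W@(1,3) -> caps B=0 W=0
Move 5: B@(2,0) -> caps B=0 W=0
Move 6: W@(3,3) -> caps B=0 W=0
Move 7: B@(2,1) -> caps B=0 W=0
Move 8: W@(3,1) -> caps B=0 W=0
Move 9: B@(2,3) -> caps B=0 W=0
Move 10: W@(0,2) -> caps B=0 W=1
Move 11: B@(1,1) -> caps B=0 W=1

Answer: 0 1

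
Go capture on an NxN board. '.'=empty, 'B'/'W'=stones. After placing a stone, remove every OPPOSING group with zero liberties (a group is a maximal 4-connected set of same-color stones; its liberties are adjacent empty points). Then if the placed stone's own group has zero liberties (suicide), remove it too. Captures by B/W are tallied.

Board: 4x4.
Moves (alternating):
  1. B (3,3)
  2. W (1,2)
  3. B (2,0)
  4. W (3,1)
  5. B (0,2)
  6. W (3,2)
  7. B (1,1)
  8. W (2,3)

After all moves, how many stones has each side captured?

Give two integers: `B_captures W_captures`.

Answer: 0 1

Derivation:
Move 1: B@(3,3) -> caps B=0 W=0
Move 2: W@(1,2) -> caps B=0 W=0
Move 3: B@(2,0) -> caps B=0 W=0
Move 4: W@(3,1) -> caps B=0 W=0
Move 5: B@(0,2) -> caps B=0 W=0
Move 6: W@(3,2) -> caps B=0 W=0
Move 7: B@(1,1) -> caps B=0 W=0
Move 8: W@(2,3) -> caps B=0 W=1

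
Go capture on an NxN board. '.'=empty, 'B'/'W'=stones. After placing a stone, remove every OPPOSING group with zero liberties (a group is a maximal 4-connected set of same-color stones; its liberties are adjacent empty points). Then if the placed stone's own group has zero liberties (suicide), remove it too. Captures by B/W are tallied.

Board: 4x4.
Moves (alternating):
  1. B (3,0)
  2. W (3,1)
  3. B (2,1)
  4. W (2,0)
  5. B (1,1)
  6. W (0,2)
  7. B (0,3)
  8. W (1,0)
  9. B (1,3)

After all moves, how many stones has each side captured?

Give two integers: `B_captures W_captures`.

Answer: 0 1

Derivation:
Move 1: B@(3,0) -> caps B=0 W=0
Move 2: W@(3,1) -> caps B=0 W=0
Move 3: B@(2,1) -> caps B=0 W=0
Move 4: W@(2,0) -> caps B=0 W=1
Move 5: B@(1,1) -> caps B=0 W=1
Move 6: W@(0,2) -> caps B=0 W=1
Move 7: B@(0,3) -> caps B=0 W=1
Move 8: W@(1,0) -> caps B=0 W=1
Move 9: B@(1,3) -> caps B=0 W=1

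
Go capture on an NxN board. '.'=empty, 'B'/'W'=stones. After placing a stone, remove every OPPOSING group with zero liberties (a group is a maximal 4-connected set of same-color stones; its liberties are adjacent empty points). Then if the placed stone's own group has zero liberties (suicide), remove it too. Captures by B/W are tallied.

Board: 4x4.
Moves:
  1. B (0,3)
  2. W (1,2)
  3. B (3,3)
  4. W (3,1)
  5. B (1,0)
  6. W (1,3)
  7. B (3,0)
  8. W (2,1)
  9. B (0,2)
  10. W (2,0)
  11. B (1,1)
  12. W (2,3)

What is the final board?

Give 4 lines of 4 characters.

Answer: ..BB
BBWW
WW.W
.W.B

Derivation:
Move 1: B@(0,3) -> caps B=0 W=0
Move 2: W@(1,2) -> caps B=0 W=0
Move 3: B@(3,3) -> caps B=0 W=0
Move 4: W@(3,1) -> caps B=0 W=0
Move 5: B@(1,0) -> caps B=0 W=0
Move 6: W@(1,3) -> caps B=0 W=0
Move 7: B@(3,0) -> caps B=0 W=0
Move 8: W@(2,1) -> caps B=0 W=0
Move 9: B@(0,2) -> caps B=0 W=0
Move 10: W@(2,0) -> caps B=0 W=1
Move 11: B@(1,1) -> caps B=0 W=1
Move 12: W@(2,3) -> caps B=0 W=1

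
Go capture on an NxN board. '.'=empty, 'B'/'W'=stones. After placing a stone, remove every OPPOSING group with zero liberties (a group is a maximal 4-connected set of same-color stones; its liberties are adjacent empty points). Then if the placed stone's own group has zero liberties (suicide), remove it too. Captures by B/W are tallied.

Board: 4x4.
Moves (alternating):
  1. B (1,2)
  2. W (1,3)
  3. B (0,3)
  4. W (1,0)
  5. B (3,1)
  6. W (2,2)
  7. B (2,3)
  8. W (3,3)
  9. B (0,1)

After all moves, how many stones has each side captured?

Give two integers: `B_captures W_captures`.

Answer: 1 0

Derivation:
Move 1: B@(1,2) -> caps B=0 W=0
Move 2: W@(1,3) -> caps B=0 W=0
Move 3: B@(0,3) -> caps B=0 W=0
Move 4: W@(1,0) -> caps B=0 W=0
Move 5: B@(3,1) -> caps B=0 W=0
Move 6: W@(2,2) -> caps B=0 W=0
Move 7: B@(2,3) -> caps B=1 W=0
Move 8: W@(3,3) -> caps B=1 W=0
Move 9: B@(0,1) -> caps B=1 W=0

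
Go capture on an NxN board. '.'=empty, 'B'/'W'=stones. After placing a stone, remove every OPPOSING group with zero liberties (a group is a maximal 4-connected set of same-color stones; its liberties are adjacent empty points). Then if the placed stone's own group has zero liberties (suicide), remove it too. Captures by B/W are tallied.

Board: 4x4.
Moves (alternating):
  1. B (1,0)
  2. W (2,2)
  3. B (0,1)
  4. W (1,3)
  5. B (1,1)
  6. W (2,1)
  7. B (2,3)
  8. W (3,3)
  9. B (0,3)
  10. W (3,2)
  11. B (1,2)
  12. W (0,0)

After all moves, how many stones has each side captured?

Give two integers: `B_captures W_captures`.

Answer: 0 1

Derivation:
Move 1: B@(1,0) -> caps B=0 W=0
Move 2: W@(2,2) -> caps B=0 W=0
Move 3: B@(0,1) -> caps B=0 W=0
Move 4: W@(1,3) -> caps B=0 W=0
Move 5: B@(1,1) -> caps B=0 W=0
Move 6: W@(2,1) -> caps B=0 W=0
Move 7: B@(2,3) -> caps B=0 W=0
Move 8: W@(3,3) -> caps B=0 W=1
Move 9: B@(0,3) -> caps B=0 W=1
Move 10: W@(3,2) -> caps B=0 W=1
Move 11: B@(1,2) -> caps B=0 W=1
Move 12: W@(0,0) -> caps B=0 W=1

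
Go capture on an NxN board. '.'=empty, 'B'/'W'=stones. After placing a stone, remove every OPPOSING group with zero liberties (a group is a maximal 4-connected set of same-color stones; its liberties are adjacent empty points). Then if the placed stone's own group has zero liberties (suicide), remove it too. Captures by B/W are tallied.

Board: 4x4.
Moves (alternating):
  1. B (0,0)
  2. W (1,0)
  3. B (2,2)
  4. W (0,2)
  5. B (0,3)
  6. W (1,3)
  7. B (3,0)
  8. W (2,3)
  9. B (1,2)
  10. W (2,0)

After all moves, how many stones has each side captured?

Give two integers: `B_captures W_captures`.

Answer: 0 1

Derivation:
Move 1: B@(0,0) -> caps B=0 W=0
Move 2: W@(1,0) -> caps B=0 W=0
Move 3: B@(2,2) -> caps B=0 W=0
Move 4: W@(0,2) -> caps B=0 W=0
Move 5: B@(0,3) -> caps B=0 W=0
Move 6: W@(1,3) -> caps B=0 W=1
Move 7: B@(3,0) -> caps B=0 W=1
Move 8: W@(2,3) -> caps B=0 W=1
Move 9: B@(1,2) -> caps B=0 W=1
Move 10: W@(2,0) -> caps B=0 W=1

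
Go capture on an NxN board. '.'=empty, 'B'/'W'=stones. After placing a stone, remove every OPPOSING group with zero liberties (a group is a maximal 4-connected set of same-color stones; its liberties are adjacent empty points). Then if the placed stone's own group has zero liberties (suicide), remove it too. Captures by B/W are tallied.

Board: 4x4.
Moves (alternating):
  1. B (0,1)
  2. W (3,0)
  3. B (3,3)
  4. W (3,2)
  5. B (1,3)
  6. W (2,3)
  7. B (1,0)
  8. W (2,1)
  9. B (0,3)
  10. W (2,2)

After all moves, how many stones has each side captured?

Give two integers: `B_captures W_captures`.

Move 1: B@(0,1) -> caps B=0 W=0
Move 2: W@(3,0) -> caps B=0 W=0
Move 3: B@(3,3) -> caps B=0 W=0
Move 4: W@(3,2) -> caps B=0 W=0
Move 5: B@(1,3) -> caps B=0 W=0
Move 6: W@(2,3) -> caps B=0 W=1
Move 7: B@(1,0) -> caps B=0 W=1
Move 8: W@(2,1) -> caps B=0 W=1
Move 9: B@(0,3) -> caps B=0 W=1
Move 10: W@(2,2) -> caps B=0 W=1

Answer: 0 1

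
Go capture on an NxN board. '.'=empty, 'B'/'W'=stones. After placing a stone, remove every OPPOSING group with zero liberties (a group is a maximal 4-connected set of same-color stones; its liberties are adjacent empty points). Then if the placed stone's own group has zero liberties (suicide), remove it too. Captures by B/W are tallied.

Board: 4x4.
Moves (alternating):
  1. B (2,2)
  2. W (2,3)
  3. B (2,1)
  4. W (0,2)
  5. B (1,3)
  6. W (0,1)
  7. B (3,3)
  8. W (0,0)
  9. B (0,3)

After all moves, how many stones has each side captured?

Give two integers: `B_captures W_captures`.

Move 1: B@(2,2) -> caps B=0 W=0
Move 2: W@(2,3) -> caps B=0 W=0
Move 3: B@(2,1) -> caps B=0 W=0
Move 4: W@(0,2) -> caps B=0 W=0
Move 5: B@(1,3) -> caps B=0 W=0
Move 6: W@(0,1) -> caps B=0 W=0
Move 7: B@(3,3) -> caps B=1 W=0
Move 8: W@(0,0) -> caps B=1 W=0
Move 9: B@(0,3) -> caps B=1 W=0

Answer: 1 0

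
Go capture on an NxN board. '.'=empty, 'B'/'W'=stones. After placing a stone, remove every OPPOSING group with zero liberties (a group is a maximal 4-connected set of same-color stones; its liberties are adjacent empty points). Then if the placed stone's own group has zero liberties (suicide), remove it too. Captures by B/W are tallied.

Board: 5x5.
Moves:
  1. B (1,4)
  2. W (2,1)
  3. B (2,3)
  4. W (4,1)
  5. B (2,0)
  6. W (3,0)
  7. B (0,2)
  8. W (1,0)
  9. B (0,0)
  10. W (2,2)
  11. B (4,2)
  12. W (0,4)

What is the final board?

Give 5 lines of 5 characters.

Move 1: B@(1,4) -> caps B=0 W=0
Move 2: W@(2,1) -> caps B=0 W=0
Move 3: B@(2,3) -> caps B=0 W=0
Move 4: W@(4,1) -> caps B=0 W=0
Move 5: B@(2,0) -> caps B=0 W=0
Move 6: W@(3,0) -> caps B=0 W=0
Move 7: B@(0,2) -> caps B=0 W=0
Move 8: W@(1,0) -> caps B=0 W=1
Move 9: B@(0,0) -> caps B=0 W=1
Move 10: W@(2,2) -> caps B=0 W=1
Move 11: B@(4,2) -> caps B=0 W=1
Move 12: W@(0,4) -> caps B=0 W=1

Answer: B.B.W
W...B
.WWB.
W....
.WB..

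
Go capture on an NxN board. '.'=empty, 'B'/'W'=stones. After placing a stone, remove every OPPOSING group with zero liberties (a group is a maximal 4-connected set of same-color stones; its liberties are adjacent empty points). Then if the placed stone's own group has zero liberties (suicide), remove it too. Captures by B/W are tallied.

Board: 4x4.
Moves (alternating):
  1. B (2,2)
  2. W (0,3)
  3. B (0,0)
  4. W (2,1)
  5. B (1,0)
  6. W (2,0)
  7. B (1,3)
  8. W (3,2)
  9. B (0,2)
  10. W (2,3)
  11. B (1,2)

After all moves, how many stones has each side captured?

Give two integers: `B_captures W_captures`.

Move 1: B@(2,2) -> caps B=0 W=0
Move 2: W@(0,3) -> caps B=0 W=0
Move 3: B@(0,0) -> caps B=0 W=0
Move 4: W@(2,1) -> caps B=0 W=0
Move 5: B@(1,0) -> caps B=0 W=0
Move 6: W@(2,0) -> caps B=0 W=0
Move 7: B@(1,3) -> caps B=0 W=0
Move 8: W@(3,2) -> caps B=0 W=0
Move 9: B@(0,2) -> caps B=1 W=0
Move 10: W@(2,3) -> caps B=1 W=0
Move 11: B@(1,2) -> caps B=1 W=0

Answer: 1 0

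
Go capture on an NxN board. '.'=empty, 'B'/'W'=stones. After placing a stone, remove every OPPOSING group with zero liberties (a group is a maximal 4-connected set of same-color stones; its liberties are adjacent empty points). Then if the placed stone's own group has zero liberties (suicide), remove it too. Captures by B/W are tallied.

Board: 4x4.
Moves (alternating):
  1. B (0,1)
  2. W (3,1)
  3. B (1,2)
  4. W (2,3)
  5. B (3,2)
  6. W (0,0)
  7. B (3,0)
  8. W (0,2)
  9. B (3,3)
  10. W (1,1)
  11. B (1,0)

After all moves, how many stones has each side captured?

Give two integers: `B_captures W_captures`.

Move 1: B@(0,1) -> caps B=0 W=0
Move 2: W@(3,1) -> caps B=0 W=0
Move 3: B@(1,2) -> caps B=0 W=0
Move 4: W@(2,3) -> caps B=0 W=0
Move 5: B@(3,2) -> caps B=0 W=0
Move 6: W@(0,0) -> caps B=0 W=0
Move 7: B@(3,0) -> caps B=0 W=0
Move 8: W@(0,2) -> caps B=0 W=0
Move 9: B@(3,3) -> caps B=0 W=0
Move 10: W@(1,1) -> caps B=0 W=1
Move 11: B@(1,0) -> caps B=0 W=1

Answer: 0 1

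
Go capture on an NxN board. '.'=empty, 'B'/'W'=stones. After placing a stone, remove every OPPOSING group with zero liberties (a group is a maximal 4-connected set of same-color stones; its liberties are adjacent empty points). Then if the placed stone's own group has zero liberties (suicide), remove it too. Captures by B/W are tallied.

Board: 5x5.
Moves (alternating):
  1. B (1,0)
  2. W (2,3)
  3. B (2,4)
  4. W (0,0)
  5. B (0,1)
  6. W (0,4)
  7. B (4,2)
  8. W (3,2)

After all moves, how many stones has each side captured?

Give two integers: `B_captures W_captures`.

Move 1: B@(1,0) -> caps B=0 W=0
Move 2: W@(2,3) -> caps B=0 W=0
Move 3: B@(2,4) -> caps B=0 W=0
Move 4: W@(0,0) -> caps B=0 W=0
Move 5: B@(0,1) -> caps B=1 W=0
Move 6: W@(0,4) -> caps B=1 W=0
Move 7: B@(4,2) -> caps B=1 W=0
Move 8: W@(3,2) -> caps B=1 W=0

Answer: 1 0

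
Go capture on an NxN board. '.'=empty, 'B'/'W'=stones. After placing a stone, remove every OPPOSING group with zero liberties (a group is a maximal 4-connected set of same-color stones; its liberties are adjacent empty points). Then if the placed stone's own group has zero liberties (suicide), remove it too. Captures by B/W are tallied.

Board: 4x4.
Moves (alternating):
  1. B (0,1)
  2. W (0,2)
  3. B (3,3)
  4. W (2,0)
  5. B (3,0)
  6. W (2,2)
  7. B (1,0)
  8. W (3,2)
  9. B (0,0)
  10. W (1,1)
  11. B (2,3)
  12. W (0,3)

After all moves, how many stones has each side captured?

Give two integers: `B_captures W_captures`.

Answer: 0 3

Derivation:
Move 1: B@(0,1) -> caps B=0 W=0
Move 2: W@(0,2) -> caps B=0 W=0
Move 3: B@(3,3) -> caps B=0 W=0
Move 4: W@(2,0) -> caps B=0 W=0
Move 5: B@(3,0) -> caps B=0 W=0
Move 6: W@(2,2) -> caps B=0 W=0
Move 7: B@(1,0) -> caps B=0 W=0
Move 8: W@(3,2) -> caps B=0 W=0
Move 9: B@(0,0) -> caps B=0 W=0
Move 10: W@(1,1) -> caps B=0 W=3
Move 11: B@(2,3) -> caps B=0 W=3
Move 12: W@(0,3) -> caps B=0 W=3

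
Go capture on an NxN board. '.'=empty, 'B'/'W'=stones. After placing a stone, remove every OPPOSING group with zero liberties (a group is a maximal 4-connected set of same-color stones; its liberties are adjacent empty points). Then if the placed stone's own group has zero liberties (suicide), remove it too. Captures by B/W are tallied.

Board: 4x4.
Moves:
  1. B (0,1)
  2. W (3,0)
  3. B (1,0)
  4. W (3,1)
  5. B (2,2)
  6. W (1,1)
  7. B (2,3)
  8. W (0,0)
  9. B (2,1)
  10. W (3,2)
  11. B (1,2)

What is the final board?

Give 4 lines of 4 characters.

Move 1: B@(0,1) -> caps B=0 W=0
Move 2: W@(3,0) -> caps B=0 W=0
Move 3: B@(1,0) -> caps B=0 W=0
Move 4: W@(3,1) -> caps B=0 W=0
Move 5: B@(2,2) -> caps B=0 W=0
Move 6: W@(1,1) -> caps B=0 W=0
Move 7: B@(2,3) -> caps B=0 W=0
Move 8: W@(0,0) -> caps B=0 W=0
Move 9: B@(2,1) -> caps B=0 W=0
Move 10: W@(3,2) -> caps B=0 W=0
Move 11: B@(1,2) -> caps B=1 W=0

Answer: .B..
B.B.
.BBB
WWW.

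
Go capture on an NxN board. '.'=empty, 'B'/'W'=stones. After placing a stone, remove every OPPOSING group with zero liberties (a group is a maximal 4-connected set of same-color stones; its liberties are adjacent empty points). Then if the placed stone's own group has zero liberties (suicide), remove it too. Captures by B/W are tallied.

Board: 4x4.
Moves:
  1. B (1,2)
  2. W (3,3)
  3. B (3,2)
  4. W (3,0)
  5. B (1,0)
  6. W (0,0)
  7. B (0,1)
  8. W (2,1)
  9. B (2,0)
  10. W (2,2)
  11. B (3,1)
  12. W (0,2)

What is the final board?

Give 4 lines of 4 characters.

Move 1: B@(1,2) -> caps B=0 W=0
Move 2: W@(3,3) -> caps B=0 W=0
Move 3: B@(3,2) -> caps B=0 W=0
Move 4: W@(3,0) -> caps B=0 W=0
Move 5: B@(1,0) -> caps B=0 W=0
Move 6: W@(0,0) -> caps B=0 W=0
Move 7: B@(0,1) -> caps B=1 W=0
Move 8: W@(2,1) -> caps B=1 W=0
Move 9: B@(2,0) -> caps B=1 W=0
Move 10: W@(2,2) -> caps B=1 W=0
Move 11: B@(3,1) -> caps B=2 W=0
Move 12: W@(0,2) -> caps B=2 W=0

Answer: .BW.
B.B.
BWW.
.BBW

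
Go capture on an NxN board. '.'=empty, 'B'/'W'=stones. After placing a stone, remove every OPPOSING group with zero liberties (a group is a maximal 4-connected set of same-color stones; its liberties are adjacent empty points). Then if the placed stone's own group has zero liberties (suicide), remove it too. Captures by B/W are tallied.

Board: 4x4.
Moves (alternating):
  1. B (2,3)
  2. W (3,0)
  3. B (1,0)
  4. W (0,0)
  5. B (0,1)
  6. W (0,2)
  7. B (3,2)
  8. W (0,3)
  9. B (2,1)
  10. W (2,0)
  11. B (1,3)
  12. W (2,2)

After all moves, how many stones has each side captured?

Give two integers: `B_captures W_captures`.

Move 1: B@(2,3) -> caps B=0 W=0
Move 2: W@(3,0) -> caps B=0 W=0
Move 3: B@(1,0) -> caps B=0 W=0
Move 4: W@(0,0) -> caps B=0 W=0
Move 5: B@(0,1) -> caps B=1 W=0
Move 6: W@(0,2) -> caps B=1 W=0
Move 7: B@(3,2) -> caps B=1 W=0
Move 8: W@(0,3) -> caps B=1 W=0
Move 9: B@(2,1) -> caps B=1 W=0
Move 10: W@(2,0) -> caps B=1 W=0
Move 11: B@(1,3) -> caps B=1 W=0
Move 12: W@(2,2) -> caps B=1 W=0

Answer: 1 0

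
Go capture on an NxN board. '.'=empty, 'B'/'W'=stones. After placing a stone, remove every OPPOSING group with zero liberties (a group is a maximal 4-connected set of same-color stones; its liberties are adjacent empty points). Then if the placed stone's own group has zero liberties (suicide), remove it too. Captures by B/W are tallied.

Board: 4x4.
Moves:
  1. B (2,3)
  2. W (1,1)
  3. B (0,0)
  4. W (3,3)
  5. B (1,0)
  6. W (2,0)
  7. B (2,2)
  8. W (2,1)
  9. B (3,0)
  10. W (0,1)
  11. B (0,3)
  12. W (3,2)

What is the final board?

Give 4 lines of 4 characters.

Answer: .W.B
.W..
WWBB
B.WW

Derivation:
Move 1: B@(2,3) -> caps B=0 W=0
Move 2: W@(1,1) -> caps B=0 W=0
Move 3: B@(0,0) -> caps B=0 W=0
Move 4: W@(3,3) -> caps B=0 W=0
Move 5: B@(1,0) -> caps B=0 W=0
Move 6: W@(2,0) -> caps B=0 W=0
Move 7: B@(2,2) -> caps B=0 W=0
Move 8: W@(2,1) -> caps B=0 W=0
Move 9: B@(3,0) -> caps B=0 W=0
Move 10: W@(0,1) -> caps B=0 W=2
Move 11: B@(0,3) -> caps B=0 W=2
Move 12: W@(3,2) -> caps B=0 W=2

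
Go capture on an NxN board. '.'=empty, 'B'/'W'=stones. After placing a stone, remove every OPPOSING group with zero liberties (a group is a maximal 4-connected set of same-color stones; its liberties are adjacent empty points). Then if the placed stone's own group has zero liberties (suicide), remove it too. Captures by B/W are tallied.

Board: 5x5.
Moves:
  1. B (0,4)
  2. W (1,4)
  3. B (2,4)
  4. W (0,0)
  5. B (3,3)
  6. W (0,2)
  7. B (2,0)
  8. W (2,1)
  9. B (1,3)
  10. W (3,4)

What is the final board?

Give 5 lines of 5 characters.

Move 1: B@(0,4) -> caps B=0 W=0
Move 2: W@(1,4) -> caps B=0 W=0
Move 3: B@(2,4) -> caps B=0 W=0
Move 4: W@(0,0) -> caps B=0 W=0
Move 5: B@(3,3) -> caps B=0 W=0
Move 6: W@(0,2) -> caps B=0 W=0
Move 7: B@(2,0) -> caps B=0 W=0
Move 8: W@(2,1) -> caps B=0 W=0
Move 9: B@(1,3) -> caps B=1 W=0
Move 10: W@(3,4) -> caps B=1 W=0

Answer: W.W.B
...B.
BW..B
...BW
.....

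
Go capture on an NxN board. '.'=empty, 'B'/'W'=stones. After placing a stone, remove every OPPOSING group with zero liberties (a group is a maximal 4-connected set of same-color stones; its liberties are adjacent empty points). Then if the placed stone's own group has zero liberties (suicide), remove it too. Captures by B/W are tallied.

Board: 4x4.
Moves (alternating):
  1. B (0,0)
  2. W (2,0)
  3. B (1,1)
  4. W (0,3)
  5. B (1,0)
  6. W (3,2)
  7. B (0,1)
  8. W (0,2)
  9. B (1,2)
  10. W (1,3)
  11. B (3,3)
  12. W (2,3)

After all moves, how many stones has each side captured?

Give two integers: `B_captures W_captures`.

Move 1: B@(0,0) -> caps B=0 W=0
Move 2: W@(2,0) -> caps B=0 W=0
Move 3: B@(1,1) -> caps B=0 W=0
Move 4: W@(0,3) -> caps B=0 W=0
Move 5: B@(1,0) -> caps B=0 W=0
Move 6: W@(3,2) -> caps B=0 W=0
Move 7: B@(0,1) -> caps B=0 W=0
Move 8: W@(0,2) -> caps B=0 W=0
Move 9: B@(1,2) -> caps B=0 W=0
Move 10: W@(1,3) -> caps B=0 W=0
Move 11: B@(3,3) -> caps B=0 W=0
Move 12: W@(2,3) -> caps B=0 W=1

Answer: 0 1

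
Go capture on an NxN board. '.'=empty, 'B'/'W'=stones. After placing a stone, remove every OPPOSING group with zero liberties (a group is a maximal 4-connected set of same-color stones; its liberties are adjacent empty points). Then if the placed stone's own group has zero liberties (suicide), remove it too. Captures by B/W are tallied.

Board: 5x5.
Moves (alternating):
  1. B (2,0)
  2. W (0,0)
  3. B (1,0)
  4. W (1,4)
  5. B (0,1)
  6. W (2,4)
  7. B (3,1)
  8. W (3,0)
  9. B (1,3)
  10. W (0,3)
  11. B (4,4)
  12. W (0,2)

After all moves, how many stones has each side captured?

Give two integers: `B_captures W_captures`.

Move 1: B@(2,0) -> caps B=0 W=0
Move 2: W@(0,0) -> caps B=0 W=0
Move 3: B@(1,0) -> caps B=0 W=0
Move 4: W@(1,4) -> caps B=0 W=0
Move 5: B@(0,1) -> caps B=1 W=0
Move 6: W@(2,4) -> caps B=1 W=0
Move 7: B@(3,1) -> caps B=1 W=0
Move 8: W@(3,0) -> caps B=1 W=0
Move 9: B@(1,3) -> caps B=1 W=0
Move 10: W@(0,3) -> caps B=1 W=0
Move 11: B@(4,4) -> caps B=1 W=0
Move 12: W@(0,2) -> caps B=1 W=0

Answer: 1 0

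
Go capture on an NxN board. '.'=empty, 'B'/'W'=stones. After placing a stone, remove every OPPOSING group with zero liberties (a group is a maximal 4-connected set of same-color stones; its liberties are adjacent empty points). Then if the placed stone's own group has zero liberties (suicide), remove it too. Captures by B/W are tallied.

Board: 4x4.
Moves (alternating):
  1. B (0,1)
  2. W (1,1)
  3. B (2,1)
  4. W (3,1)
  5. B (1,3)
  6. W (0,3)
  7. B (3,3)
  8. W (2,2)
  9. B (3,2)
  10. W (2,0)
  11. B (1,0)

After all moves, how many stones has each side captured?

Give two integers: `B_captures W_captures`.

Answer: 0 1

Derivation:
Move 1: B@(0,1) -> caps B=0 W=0
Move 2: W@(1,1) -> caps B=0 W=0
Move 3: B@(2,1) -> caps B=0 W=0
Move 4: W@(3,1) -> caps B=0 W=0
Move 5: B@(1,3) -> caps B=0 W=0
Move 6: W@(0,3) -> caps B=0 W=0
Move 7: B@(3,3) -> caps B=0 W=0
Move 8: W@(2,2) -> caps B=0 W=0
Move 9: B@(3,2) -> caps B=0 W=0
Move 10: W@(2,0) -> caps B=0 W=1
Move 11: B@(1,0) -> caps B=0 W=1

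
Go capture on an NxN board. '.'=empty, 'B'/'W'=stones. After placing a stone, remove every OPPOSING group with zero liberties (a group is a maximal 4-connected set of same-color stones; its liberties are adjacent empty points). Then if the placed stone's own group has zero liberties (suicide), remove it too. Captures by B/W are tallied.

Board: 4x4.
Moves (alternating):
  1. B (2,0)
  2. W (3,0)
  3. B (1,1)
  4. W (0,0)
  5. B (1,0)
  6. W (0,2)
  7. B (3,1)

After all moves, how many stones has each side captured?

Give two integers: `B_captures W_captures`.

Move 1: B@(2,0) -> caps B=0 W=0
Move 2: W@(3,0) -> caps B=0 W=0
Move 3: B@(1,1) -> caps B=0 W=0
Move 4: W@(0,0) -> caps B=0 W=0
Move 5: B@(1,0) -> caps B=0 W=0
Move 6: W@(0,2) -> caps B=0 W=0
Move 7: B@(3,1) -> caps B=1 W=0

Answer: 1 0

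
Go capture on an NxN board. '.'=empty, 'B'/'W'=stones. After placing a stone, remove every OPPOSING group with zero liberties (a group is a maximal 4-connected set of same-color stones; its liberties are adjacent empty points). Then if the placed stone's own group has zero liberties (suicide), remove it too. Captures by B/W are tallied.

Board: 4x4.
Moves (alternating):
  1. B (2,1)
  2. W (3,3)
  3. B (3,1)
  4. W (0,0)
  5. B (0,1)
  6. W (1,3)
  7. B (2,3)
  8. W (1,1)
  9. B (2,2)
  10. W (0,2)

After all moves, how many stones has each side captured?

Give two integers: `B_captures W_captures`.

Answer: 0 1

Derivation:
Move 1: B@(2,1) -> caps B=0 W=0
Move 2: W@(3,3) -> caps B=0 W=0
Move 3: B@(3,1) -> caps B=0 W=0
Move 4: W@(0,0) -> caps B=0 W=0
Move 5: B@(0,1) -> caps B=0 W=0
Move 6: W@(1,3) -> caps B=0 W=0
Move 7: B@(2,3) -> caps B=0 W=0
Move 8: W@(1,1) -> caps B=0 W=0
Move 9: B@(2,2) -> caps B=0 W=0
Move 10: W@(0,2) -> caps B=0 W=1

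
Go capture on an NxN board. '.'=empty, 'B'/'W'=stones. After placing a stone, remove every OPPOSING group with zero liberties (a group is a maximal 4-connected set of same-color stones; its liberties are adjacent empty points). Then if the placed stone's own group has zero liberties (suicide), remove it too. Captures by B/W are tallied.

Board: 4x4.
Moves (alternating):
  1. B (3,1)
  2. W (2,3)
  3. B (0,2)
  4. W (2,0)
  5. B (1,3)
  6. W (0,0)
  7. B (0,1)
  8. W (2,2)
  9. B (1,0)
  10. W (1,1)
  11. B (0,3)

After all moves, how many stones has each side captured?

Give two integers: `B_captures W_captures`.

Move 1: B@(3,1) -> caps B=0 W=0
Move 2: W@(2,3) -> caps B=0 W=0
Move 3: B@(0,2) -> caps B=0 W=0
Move 4: W@(2,0) -> caps B=0 W=0
Move 5: B@(1,3) -> caps B=0 W=0
Move 6: W@(0,0) -> caps B=0 W=0
Move 7: B@(0,1) -> caps B=0 W=0
Move 8: W@(2,2) -> caps B=0 W=0
Move 9: B@(1,0) -> caps B=1 W=0
Move 10: W@(1,1) -> caps B=1 W=0
Move 11: B@(0,3) -> caps B=1 W=0

Answer: 1 0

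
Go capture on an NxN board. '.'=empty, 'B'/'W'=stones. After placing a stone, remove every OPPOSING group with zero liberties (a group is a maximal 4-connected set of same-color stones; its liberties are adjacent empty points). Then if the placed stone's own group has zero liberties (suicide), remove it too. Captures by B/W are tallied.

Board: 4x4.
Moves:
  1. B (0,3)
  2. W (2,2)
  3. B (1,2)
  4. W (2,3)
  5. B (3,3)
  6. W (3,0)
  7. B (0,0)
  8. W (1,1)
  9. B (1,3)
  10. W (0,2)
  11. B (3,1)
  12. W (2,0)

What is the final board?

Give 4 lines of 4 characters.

Move 1: B@(0,3) -> caps B=0 W=0
Move 2: W@(2,2) -> caps B=0 W=0
Move 3: B@(1,2) -> caps B=0 W=0
Move 4: W@(2,3) -> caps B=0 W=0
Move 5: B@(3,3) -> caps B=0 W=0
Move 6: W@(3,0) -> caps B=0 W=0
Move 7: B@(0,0) -> caps B=0 W=0
Move 8: W@(1,1) -> caps B=0 W=0
Move 9: B@(1,3) -> caps B=0 W=0
Move 10: W@(0,2) -> caps B=0 W=3
Move 11: B@(3,1) -> caps B=0 W=3
Move 12: W@(2,0) -> caps B=0 W=3

Answer: B.W.
.W..
W.WW
WB.B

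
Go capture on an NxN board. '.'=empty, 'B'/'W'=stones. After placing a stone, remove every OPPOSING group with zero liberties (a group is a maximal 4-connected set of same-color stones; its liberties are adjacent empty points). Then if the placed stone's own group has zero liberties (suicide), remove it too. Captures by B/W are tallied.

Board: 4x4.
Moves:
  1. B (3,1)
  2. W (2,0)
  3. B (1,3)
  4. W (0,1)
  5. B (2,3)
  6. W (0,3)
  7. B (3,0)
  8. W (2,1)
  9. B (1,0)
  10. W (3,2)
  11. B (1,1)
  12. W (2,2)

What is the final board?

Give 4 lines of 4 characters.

Move 1: B@(3,1) -> caps B=0 W=0
Move 2: W@(2,0) -> caps B=0 W=0
Move 3: B@(1,3) -> caps B=0 W=0
Move 4: W@(0,1) -> caps B=0 W=0
Move 5: B@(2,3) -> caps B=0 W=0
Move 6: W@(0,3) -> caps B=0 W=0
Move 7: B@(3,0) -> caps B=0 W=0
Move 8: W@(2,1) -> caps B=0 W=0
Move 9: B@(1,0) -> caps B=0 W=0
Move 10: W@(3,2) -> caps B=0 W=2
Move 11: B@(1,1) -> caps B=0 W=2
Move 12: W@(2,2) -> caps B=0 W=2

Answer: .W.W
BB.B
WWWB
..W.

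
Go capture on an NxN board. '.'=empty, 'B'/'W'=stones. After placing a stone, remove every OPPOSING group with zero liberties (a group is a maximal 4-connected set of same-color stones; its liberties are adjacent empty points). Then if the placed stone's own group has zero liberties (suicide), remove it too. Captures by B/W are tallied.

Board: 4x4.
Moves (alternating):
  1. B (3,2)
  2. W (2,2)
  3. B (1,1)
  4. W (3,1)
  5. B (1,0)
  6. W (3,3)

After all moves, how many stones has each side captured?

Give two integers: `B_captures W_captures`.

Move 1: B@(3,2) -> caps B=0 W=0
Move 2: W@(2,2) -> caps B=0 W=0
Move 3: B@(1,1) -> caps B=0 W=0
Move 4: W@(3,1) -> caps B=0 W=0
Move 5: B@(1,0) -> caps B=0 W=0
Move 6: W@(3,3) -> caps B=0 W=1

Answer: 0 1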